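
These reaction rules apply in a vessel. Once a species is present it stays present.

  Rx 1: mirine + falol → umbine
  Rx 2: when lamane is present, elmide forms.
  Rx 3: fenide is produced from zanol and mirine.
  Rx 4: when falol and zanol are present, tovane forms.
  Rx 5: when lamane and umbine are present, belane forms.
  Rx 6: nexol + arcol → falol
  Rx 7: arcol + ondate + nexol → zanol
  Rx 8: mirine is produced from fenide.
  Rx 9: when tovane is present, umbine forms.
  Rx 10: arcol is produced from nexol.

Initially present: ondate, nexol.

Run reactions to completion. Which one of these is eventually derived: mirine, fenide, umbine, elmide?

nexol present → arcol forms (Rx 10).
nexol and arcol present → falol forms (Rx 6).
arcol, ondate, and nexol present → zanol forms (Rx 7).
falol and zanol present → tovane forms (Rx 4).
tovane present → umbine forms (Rx 9).
fenide would need zanol and mirine (Rx 3), but mirine never forms. elmide would need lamane (Rx 2), but lamane never forms. mirine would need fenide (Rx 8), but fenide never forms.

umbine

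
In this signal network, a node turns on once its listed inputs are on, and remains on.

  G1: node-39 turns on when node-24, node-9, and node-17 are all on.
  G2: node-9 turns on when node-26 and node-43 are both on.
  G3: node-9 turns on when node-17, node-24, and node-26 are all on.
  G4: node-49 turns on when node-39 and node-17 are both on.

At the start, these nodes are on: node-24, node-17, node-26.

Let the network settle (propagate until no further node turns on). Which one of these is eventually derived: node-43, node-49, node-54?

G3: node-17, node-24, and node-26 on → node-9 on.
node-24, node-9, and node-17 are on, so node-39 turns on (G1).
node-39 and node-17 are on, so node-49 turns on (G4).
No rule produces node-54, and it is not given. No rule produces node-43, and it is not given.

node-49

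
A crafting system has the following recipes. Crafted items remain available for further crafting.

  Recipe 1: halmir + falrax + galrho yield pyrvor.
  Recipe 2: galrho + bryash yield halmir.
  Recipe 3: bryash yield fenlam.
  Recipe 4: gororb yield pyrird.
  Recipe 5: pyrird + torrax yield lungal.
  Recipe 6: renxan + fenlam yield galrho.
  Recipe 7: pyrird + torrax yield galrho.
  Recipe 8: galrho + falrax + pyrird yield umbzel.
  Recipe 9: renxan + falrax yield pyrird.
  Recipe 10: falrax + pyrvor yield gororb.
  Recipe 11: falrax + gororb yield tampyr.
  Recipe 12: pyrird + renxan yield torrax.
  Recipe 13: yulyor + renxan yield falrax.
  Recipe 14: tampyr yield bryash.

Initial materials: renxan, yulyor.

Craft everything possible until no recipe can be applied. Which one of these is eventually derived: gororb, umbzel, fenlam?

umbzel

yulyor + renxan → falrax (Recipe 13).
renxan + falrax → pyrird (Recipe 9).
Using Recipe 12, pyrird and renxan make torrax.
pyrird + torrax → galrho (Recipe 7).
galrho + falrax + pyrird → umbzel (Recipe 8).
gororb would need falrax and pyrvor (Recipe 10), but pyrvor is never obtained. fenlam would need bryash (Recipe 3), but bryash is never obtained.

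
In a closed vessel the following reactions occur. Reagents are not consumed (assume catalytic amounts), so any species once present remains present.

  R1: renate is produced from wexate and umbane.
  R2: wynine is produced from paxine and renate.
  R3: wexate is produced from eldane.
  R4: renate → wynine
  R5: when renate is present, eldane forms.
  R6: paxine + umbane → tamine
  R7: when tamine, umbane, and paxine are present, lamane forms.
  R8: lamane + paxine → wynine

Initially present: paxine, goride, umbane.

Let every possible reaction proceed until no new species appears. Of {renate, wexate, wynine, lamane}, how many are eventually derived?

paxine and umbane present → tamine forms (R6).
tamine, umbane, and paxine present → lamane forms (R7).
lamane and paxine present → wynine forms (R8).
renate would need wexate and umbane (R1), but wexate never forms.
wexate would need eldane (R3), but eldane never forms.
wynine: reached.
lamane: reached.
Reached: wynine and lamane — 2 of the 4.

2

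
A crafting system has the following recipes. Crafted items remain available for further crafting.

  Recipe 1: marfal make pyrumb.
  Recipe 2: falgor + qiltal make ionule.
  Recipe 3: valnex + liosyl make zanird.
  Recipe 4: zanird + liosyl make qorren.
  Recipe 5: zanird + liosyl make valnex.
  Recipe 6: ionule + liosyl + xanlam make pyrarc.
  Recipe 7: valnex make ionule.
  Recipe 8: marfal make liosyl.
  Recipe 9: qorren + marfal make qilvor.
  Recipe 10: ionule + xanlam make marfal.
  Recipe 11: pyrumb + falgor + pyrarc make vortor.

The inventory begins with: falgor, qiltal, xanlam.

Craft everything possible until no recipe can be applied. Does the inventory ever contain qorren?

qorren would need zanird and liosyl (Recipe 4), but zanird is never obtained.

No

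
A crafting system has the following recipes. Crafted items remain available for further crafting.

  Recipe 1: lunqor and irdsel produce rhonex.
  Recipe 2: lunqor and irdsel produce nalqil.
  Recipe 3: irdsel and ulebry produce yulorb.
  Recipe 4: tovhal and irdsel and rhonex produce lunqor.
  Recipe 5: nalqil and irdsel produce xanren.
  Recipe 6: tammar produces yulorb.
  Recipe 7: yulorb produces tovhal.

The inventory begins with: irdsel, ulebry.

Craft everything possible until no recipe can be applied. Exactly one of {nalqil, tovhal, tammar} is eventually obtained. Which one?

Using Recipe 3, irdsel and ulebry make yulorb.
Using Recipe 7, yulorb makes tovhal.
nalqil would need lunqor and irdsel (Recipe 2), but lunqor is never obtained. No rule produces tammar, and it is not given.

tovhal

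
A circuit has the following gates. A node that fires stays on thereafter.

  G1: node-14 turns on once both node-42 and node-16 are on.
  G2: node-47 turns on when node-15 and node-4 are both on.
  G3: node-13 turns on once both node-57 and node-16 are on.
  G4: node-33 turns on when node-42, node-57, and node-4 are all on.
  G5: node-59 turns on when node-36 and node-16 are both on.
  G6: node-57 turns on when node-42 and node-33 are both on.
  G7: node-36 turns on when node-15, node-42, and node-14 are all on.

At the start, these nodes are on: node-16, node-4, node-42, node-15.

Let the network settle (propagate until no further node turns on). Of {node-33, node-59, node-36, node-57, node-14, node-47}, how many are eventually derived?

4

G1: node-42 and node-16 on → node-14 on.
node-15 and node-4 are on, so node-47 turns on (G2).
node-15, node-42, and node-14 are on, so node-36 turns on (G7).
G5: node-36 and node-16 on → node-59 on.
node-33 would need node-42, node-57, and node-4 (G4), but node-57 never turns on.
node-59: reached.
node-36: reached.
node-57 would need node-42 and node-33 (G6), but node-33 never turns on.
node-14: reached.
node-47: reached.
Reached: node-59, node-36, node-14, and node-47 — 4 of the 6.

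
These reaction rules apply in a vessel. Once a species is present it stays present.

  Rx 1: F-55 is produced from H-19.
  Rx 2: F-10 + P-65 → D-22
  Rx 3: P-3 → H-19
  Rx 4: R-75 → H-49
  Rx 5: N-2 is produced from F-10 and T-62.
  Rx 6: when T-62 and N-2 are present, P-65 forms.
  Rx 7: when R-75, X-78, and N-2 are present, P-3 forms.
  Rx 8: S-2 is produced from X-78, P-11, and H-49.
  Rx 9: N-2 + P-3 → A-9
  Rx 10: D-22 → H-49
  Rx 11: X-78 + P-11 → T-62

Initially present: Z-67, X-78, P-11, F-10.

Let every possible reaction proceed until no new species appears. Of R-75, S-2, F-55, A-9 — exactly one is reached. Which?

X-78 and P-11 present → T-62 forms (Rx 11).
F-10 and T-62 present → N-2 forms (Rx 5).
T-62 and N-2 present → P-65 forms (Rx 6).
F-10 and P-65 present → D-22 forms (Rx 2).
D-22 present → H-49 forms (Rx 10).
X-78, P-11, and H-49 present → S-2 forms (Rx 8).
A-9 would need N-2 and P-3 (Rx 9), but P-3 never forms. F-55 would need H-19 (Rx 1), but H-19 never forms. No rule produces R-75, and it is not given.

S-2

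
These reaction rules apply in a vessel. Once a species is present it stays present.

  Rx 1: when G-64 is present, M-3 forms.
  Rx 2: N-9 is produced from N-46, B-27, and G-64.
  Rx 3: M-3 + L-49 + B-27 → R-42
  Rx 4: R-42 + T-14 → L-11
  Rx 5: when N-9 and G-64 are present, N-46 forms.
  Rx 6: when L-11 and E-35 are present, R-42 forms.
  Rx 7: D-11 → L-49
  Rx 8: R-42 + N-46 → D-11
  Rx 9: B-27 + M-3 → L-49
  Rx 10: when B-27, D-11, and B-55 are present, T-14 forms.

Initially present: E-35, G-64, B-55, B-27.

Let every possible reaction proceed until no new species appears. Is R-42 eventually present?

Yes

G-64 present → M-3 forms (Rx 1).
B-27 and M-3 present → L-49 forms (Rx 9).
M-3, L-49, and B-27 present → R-42 forms (Rx 3).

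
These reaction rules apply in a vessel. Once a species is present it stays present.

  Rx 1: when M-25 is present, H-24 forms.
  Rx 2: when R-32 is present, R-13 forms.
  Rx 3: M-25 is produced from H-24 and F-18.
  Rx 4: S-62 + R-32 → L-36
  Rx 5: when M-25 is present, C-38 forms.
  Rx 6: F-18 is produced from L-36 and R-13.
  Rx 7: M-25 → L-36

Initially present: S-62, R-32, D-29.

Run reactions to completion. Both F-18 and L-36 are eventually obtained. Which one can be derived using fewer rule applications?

L-36: S-62 and R-32 present → L-36 forms (Rx 4). [1 rule application]
F-18: R-32 present → R-13 forms (Rx 2). S-62 and R-32 present → L-36 forms (Rx 4). L-36 and R-13 present → F-18 forms (Rx 6). [3 rule applications]
L-36 needs fewer.

L-36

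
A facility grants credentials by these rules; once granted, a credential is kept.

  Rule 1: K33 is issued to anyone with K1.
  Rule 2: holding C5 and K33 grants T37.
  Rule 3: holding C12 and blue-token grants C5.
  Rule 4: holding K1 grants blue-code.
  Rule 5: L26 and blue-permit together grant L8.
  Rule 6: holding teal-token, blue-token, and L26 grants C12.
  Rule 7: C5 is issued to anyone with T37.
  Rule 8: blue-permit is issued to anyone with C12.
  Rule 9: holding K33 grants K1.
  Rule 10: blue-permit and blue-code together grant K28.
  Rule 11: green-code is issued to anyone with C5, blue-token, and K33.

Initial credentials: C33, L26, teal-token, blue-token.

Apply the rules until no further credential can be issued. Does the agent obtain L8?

Yes

Holding teal-token, blue-token, and L26 grants C12 (Rule 6).
Holding C12 grants blue-permit (Rule 8).
Holding L26 and blue-permit grants L8 (Rule 5).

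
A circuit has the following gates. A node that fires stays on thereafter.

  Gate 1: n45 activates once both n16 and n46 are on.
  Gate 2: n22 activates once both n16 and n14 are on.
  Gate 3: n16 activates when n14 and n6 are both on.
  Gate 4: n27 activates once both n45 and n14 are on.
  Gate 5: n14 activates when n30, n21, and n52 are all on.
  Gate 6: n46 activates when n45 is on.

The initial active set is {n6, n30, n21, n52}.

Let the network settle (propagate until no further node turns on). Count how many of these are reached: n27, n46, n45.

0

n27 would need n45 and n14 (Gate 4), but n45 never turns on.
n46 would need n45 (Gate 6), but n45 never turns on.
n45 would need n16 and n46 (Gate 1), but n46 never turns on.
None of the 3 are reached.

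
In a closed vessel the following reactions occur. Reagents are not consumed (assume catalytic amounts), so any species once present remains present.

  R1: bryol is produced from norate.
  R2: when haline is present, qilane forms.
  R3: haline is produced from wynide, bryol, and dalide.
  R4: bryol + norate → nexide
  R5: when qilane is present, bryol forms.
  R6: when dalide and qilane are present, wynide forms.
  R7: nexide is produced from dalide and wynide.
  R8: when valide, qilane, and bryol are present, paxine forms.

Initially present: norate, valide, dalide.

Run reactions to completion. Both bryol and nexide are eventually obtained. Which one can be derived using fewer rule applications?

bryol: norate present → bryol forms (R1). [1 rule application]
nexide: norate present → bryol forms (R1). bryol and norate present → nexide forms (R4). [2 rule applications]
bryol needs fewer.

bryol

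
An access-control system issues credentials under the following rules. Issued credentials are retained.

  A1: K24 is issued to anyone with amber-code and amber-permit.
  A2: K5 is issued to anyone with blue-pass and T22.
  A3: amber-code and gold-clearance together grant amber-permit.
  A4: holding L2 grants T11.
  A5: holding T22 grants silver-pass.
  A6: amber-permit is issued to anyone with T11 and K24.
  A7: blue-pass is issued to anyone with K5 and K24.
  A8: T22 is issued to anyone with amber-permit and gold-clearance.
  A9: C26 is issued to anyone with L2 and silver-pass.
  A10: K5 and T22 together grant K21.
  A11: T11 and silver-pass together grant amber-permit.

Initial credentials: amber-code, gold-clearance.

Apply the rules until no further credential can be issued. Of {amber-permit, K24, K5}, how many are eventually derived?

2

Holding amber-code and gold-clearance grants amber-permit (A3).
Holding amber-code and amber-permit grants K24 (A1).
amber-permit: reached.
K24: reached.
K5 would need blue-pass and T22 (A2), but blue-pass is never granted.
Reached: amber-permit and K24 — 2 of the 3.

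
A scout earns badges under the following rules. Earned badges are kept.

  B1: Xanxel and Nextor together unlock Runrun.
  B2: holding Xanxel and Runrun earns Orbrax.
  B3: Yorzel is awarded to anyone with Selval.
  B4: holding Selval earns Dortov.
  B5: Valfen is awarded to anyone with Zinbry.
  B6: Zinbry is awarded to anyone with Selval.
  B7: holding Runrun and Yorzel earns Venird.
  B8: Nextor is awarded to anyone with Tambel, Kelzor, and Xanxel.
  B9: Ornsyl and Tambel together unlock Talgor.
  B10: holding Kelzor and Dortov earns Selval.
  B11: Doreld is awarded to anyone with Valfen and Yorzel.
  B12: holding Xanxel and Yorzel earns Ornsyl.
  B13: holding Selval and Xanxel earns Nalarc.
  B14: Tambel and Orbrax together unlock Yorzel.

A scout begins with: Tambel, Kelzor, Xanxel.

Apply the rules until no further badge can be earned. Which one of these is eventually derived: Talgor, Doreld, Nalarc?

With Tambel, Kelzor, and Xanxel, Nextor is earned (B8).
With Xanxel and Nextor, Runrun is earned (B1).
With Xanxel and Runrun, Orbrax is earned (B2).
With Tambel and Orbrax, Yorzel is earned (B14).
With Xanxel and Yorzel, Ornsyl is earned (B12).
With Ornsyl and Tambel, Talgor is earned (B9).
Nalarc would need Selval and Xanxel (B13), but Selval is never earned. Doreld would need Valfen and Yorzel (B11), but Valfen is never earned.

Talgor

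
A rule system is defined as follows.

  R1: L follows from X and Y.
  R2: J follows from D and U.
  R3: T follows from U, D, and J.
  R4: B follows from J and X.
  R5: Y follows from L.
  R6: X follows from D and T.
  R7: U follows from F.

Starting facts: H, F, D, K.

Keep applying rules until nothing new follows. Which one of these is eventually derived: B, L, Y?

From F, R7 gives U.
From D and U, R2 gives J.
U, D, and J hold, so T follows (R3).
From D and T, R6 gives X.
J and X hold, so B follows (R4).
L would need X and Y (R1), but Y is never established. Y would need L (R5), but L is never established.

B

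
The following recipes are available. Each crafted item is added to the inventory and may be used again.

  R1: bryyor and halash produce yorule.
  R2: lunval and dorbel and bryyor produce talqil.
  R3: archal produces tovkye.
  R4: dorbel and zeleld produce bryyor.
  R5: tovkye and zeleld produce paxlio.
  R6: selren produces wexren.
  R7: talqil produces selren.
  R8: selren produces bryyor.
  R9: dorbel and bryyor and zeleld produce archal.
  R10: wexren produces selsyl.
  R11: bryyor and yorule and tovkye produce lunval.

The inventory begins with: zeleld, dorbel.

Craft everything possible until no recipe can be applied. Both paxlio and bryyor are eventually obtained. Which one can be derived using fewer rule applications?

bryyor

bryyor: dorbel and zeleld → bryyor (R4). [1 rule application]
paxlio: Using R4, dorbel and zeleld make bryyor. Using R9, dorbel, bryyor, and zeleld make archal. archal → tovkye (R3). Using R5, tovkye and zeleld make paxlio. [4 rule applications]
bryyor needs fewer.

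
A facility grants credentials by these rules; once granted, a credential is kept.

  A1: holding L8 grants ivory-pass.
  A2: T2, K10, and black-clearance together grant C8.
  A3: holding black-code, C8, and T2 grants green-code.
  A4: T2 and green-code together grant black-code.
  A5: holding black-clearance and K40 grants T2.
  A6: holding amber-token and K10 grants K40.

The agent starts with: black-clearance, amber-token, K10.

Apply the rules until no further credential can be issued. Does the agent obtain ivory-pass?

No

ivory-pass would need L8 (A1), but L8 is never granted.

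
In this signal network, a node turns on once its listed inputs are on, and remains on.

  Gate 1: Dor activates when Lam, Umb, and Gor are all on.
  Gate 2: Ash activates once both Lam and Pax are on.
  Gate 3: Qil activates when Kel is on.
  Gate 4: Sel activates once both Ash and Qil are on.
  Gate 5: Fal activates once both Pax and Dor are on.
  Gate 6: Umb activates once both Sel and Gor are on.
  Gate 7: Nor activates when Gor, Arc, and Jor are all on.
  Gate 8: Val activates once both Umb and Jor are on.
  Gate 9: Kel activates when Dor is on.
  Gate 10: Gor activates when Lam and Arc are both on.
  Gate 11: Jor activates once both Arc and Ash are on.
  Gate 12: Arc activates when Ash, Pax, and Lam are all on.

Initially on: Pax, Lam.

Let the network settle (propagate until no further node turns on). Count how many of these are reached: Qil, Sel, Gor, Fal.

Gate 2: Lam and Pax on → Ash on.
Gate 12: Ash, Pax, and Lam on → Arc on.
Lam and Arc are on, so Gor activates (Gate 10).
Qil would need Kel (Gate 3), but Kel never turns on.
Sel would need Ash and Qil (Gate 4), but Qil never turns on.
Gor: reached.
Fal would need Pax and Dor (Gate 5), but Dor never turns on.
Reached: Gor — 1 of the 4.

1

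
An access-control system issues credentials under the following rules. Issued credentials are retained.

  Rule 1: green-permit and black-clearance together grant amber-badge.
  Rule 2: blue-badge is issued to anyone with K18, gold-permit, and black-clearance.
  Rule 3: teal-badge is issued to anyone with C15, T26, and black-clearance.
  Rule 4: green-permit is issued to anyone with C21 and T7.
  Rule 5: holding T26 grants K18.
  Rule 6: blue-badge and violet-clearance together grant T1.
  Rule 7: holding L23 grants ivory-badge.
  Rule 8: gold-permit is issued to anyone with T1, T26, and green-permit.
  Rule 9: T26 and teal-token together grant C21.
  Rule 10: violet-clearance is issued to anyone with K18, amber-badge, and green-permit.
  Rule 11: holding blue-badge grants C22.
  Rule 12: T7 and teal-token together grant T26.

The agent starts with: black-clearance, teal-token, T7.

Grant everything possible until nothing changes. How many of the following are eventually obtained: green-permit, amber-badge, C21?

3

Holding T7 and teal-token grants T26 (Rule 12).
Holding T26 and teal-token grants C21 (Rule 9).
Holding C21 and T7 grants green-permit (Rule 4).
Holding green-permit and black-clearance grants amber-badge (Rule 1).
green-permit: reached.
amber-badge: reached.
C21: reached.
All 3 are reached.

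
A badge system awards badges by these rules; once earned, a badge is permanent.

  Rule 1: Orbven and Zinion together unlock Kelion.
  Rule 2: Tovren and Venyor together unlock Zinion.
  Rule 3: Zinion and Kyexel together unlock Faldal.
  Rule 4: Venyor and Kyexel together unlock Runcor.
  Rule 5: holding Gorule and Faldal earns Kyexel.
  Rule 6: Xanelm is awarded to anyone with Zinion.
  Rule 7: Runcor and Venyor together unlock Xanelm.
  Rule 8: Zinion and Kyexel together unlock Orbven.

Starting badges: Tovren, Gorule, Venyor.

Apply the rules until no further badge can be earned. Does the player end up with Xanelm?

With Tovren and Venyor, Zinion is earned (Rule 2).
With Zinion, Xanelm is earned (Rule 6).

Yes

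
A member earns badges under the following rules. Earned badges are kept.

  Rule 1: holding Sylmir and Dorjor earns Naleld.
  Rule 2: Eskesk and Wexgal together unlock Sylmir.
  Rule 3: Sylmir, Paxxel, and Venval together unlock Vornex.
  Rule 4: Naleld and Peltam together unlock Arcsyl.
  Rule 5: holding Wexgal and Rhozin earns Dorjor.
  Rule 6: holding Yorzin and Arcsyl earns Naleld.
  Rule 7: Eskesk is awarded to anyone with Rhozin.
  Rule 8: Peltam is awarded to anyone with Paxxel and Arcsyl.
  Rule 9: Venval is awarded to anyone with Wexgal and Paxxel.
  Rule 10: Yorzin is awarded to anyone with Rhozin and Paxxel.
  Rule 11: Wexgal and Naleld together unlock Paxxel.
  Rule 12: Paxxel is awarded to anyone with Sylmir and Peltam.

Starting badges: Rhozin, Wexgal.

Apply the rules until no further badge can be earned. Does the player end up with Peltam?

No

Peltam would need Paxxel and Arcsyl (Rule 8), but Arcsyl is never earned.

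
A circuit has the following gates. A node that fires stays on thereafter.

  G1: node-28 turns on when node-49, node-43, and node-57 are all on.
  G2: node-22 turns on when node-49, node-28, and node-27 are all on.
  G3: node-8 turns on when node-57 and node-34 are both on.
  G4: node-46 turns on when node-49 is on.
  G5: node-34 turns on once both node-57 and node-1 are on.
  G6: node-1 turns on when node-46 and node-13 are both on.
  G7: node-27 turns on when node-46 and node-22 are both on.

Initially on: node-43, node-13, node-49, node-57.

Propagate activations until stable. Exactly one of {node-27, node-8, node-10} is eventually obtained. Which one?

G4: node-49 on → node-46 on.
node-46 and node-13 are on, so node-1 turns on (G6).
G5: node-57 and node-1 on → node-34 on.
node-57 and node-34 are on, so node-8 turns on (G3).
No rule produces node-10, and it is not given. node-27 would need node-46 and node-22 (G7), but node-22 never turns on.

node-8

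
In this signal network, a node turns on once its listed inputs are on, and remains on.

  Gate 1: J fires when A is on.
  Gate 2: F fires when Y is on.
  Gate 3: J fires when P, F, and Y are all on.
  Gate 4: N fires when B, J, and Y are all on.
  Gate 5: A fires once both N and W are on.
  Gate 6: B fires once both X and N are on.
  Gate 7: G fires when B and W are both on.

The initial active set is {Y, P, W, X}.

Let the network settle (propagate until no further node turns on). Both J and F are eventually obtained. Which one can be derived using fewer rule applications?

F

F: Gate 2: Y on → F on. [1 rule application]
J: Gate 2: Y on → F on. P, F, and Y are on, so J fires (Gate 3). [2 rule applications]
F needs fewer.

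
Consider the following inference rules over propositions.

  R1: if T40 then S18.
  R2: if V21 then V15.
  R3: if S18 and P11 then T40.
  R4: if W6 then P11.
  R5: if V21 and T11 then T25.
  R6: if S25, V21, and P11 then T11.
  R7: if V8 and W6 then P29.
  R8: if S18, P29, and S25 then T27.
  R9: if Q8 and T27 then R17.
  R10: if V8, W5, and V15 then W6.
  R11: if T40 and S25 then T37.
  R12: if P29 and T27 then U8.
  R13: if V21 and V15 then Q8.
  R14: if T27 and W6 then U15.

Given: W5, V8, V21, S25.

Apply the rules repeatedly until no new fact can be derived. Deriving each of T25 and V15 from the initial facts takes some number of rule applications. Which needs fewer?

V15

V15: V21 holds, so V15 follows (R2). [1 rule application]
T25: V21 holds, so V15 follows (R2). From V8, W5, and V15, R10 gives W6. W6 holds, so P11 follows (R4). From S25, V21, and P11, R6 gives T11. V21 and T11 hold, so T25 follows (R5). [5 rule applications]
V15 needs fewer.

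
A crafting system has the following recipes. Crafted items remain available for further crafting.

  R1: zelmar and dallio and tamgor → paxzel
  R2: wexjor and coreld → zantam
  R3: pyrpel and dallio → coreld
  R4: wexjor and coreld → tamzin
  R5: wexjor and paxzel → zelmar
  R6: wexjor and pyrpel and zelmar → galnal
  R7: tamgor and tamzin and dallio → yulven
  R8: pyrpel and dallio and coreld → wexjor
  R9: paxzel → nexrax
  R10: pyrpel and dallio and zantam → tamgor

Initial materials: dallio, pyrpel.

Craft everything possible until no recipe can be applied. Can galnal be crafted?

galnal would need wexjor, pyrpel, and zelmar (R6), but zelmar is never obtained.

No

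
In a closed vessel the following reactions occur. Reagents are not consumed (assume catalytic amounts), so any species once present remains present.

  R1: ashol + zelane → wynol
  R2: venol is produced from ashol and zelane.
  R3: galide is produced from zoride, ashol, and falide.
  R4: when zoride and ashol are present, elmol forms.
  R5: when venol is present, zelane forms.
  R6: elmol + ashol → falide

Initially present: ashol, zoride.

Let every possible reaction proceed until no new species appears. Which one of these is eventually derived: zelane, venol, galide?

zoride and ashol present → elmol forms (R4).
elmol and ashol present → falide forms (R6).
zoride, ashol, and falide present → galide forms (R3).
zelane would need venol (R5), but venol never forms. venol would need ashol and zelane (R2), but zelane never forms.

galide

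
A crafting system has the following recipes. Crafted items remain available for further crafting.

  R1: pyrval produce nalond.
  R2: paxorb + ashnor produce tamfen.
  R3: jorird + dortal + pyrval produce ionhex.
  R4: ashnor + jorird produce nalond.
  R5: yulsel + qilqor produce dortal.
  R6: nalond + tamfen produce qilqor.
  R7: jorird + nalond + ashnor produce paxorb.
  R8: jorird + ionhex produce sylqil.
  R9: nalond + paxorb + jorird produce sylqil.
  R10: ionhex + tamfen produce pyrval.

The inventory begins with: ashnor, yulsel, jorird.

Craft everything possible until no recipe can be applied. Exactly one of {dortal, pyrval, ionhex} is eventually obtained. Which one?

ashnor + jorird → nalond (R4).
Using R7, jorird, nalond, and ashnor make paxorb.
Using R2, paxorb and ashnor make tamfen.
nalond + tamfen → qilqor (R6).
Using R5, yulsel and qilqor make dortal.
ionhex would need jorird, dortal, and pyrval (R3), but pyrval is never obtained. pyrval would need ionhex and tamfen (R10), but ionhex is never obtained.

dortal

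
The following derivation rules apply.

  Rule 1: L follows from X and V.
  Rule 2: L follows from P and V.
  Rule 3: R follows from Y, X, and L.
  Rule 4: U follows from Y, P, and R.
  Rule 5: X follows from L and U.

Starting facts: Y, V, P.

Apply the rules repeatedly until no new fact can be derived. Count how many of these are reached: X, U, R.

X would need L and U (Rule 5), but U is never established.
U would need Y, P, and R (Rule 4), but R is never established.
R would need Y, X, and L (Rule 3), but X is never established.
None of the 3 are reached.

0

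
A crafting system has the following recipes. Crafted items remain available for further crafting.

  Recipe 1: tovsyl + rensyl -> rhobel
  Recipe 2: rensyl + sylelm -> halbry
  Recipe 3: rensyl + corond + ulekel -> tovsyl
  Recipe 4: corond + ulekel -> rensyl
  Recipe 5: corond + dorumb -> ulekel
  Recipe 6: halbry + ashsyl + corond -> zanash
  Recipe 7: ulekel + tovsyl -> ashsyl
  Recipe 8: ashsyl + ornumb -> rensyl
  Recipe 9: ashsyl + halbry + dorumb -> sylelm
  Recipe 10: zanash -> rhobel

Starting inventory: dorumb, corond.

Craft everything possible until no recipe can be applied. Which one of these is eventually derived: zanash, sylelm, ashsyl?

ashsyl

Using Recipe 5, corond and dorumb make ulekel.
corond + ulekel -> rensyl (Recipe 4).
rensyl + corond + ulekel -> tovsyl (Recipe 3).
Using Recipe 7, ulekel and tovsyl make ashsyl.
sylelm would need ashsyl, halbry, and dorumb (Recipe 9), but halbry is never obtained. zanash would need halbry, ashsyl, and corond (Recipe 6), but halbry is never obtained.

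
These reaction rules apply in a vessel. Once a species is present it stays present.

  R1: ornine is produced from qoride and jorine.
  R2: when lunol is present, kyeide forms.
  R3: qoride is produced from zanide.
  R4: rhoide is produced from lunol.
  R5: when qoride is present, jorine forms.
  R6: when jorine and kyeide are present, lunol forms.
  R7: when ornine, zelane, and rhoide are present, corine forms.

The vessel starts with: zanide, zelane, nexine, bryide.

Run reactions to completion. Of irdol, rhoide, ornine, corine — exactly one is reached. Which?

ornine

zanide present → qoride forms (R3).
qoride present → jorine forms (R5).
qoride and jorine present → ornine forms (R1).
rhoide would need lunol (R4), but lunol never forms. corine would need ornine, zelane, and rhoide (R7), but rhoide never forms. No rule produces irdol, and it is not given.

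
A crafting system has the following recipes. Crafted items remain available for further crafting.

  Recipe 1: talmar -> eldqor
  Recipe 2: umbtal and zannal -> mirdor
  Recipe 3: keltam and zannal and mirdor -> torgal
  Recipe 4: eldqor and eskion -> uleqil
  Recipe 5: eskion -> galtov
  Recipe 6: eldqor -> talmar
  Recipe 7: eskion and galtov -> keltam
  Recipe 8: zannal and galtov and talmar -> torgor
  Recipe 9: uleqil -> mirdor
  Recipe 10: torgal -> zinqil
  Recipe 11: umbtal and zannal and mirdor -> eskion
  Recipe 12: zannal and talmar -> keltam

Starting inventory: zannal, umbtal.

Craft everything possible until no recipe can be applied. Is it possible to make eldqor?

eldqor would need talmar (Recipe 1), but talmar is never obtained.

No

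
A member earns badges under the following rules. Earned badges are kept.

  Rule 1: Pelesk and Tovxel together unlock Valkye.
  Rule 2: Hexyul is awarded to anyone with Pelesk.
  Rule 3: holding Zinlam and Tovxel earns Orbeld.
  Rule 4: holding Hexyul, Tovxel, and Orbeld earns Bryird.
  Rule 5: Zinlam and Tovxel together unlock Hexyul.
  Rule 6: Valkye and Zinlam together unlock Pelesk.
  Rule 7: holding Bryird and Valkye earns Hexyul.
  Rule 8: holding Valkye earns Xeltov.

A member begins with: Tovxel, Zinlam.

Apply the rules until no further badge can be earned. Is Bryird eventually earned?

With Zinlam and Tovxel, Orbeld is earned (Rule 3).
With Zinlam and Tovxel, Hexyul is earned (Rule 5).
With Hexyul, Tovxel, and Orbeld, Bryird is earned (Rule 4).

Yes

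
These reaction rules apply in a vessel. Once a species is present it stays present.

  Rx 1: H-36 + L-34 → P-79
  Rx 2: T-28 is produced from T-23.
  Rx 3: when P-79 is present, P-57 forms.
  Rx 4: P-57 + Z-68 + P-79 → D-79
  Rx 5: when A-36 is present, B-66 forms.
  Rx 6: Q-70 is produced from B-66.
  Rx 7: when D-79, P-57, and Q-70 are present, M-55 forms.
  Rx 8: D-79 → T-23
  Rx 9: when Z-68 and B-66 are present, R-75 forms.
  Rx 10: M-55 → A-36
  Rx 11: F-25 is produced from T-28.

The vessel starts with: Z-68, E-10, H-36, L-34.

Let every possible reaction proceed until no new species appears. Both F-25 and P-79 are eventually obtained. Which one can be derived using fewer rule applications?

P-79

P-79: H-36 and L-34 present → P-79 forms (Rx 1). [1 rule application]
F-25: H-36 and L-34 present → P-79 forms (Rx 1). P-79 present → P-57 forms (Rx 3). P-57, Z-68, and P-79 present → D-79 forms (Rx 4). D-79 present → T-23 forms (Rx 8). T-23 present → T-28 forms (Rx 2). T-28 present → F-25 forms (Rx 11). [6 rule applications]
P-79 needs fewer.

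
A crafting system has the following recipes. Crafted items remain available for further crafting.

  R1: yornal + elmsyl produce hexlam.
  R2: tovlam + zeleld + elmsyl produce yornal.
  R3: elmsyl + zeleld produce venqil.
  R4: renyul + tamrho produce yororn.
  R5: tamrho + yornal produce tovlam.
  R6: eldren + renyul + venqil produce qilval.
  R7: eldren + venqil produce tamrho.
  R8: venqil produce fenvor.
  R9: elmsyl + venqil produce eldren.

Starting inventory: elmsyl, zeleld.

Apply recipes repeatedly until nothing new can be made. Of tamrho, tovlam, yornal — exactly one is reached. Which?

tamrho

elmsyl + zeleld → venqil (R3).
Using R9, elmsyl and venqil make eldren.
eldren + venqil → tamrho (R7).
tovlam would need tamrho and yornal (R5), but yornal is never obtained. yornal would need tovlam, zeleld, and elmsyl (R2), but tovlam is never obtained.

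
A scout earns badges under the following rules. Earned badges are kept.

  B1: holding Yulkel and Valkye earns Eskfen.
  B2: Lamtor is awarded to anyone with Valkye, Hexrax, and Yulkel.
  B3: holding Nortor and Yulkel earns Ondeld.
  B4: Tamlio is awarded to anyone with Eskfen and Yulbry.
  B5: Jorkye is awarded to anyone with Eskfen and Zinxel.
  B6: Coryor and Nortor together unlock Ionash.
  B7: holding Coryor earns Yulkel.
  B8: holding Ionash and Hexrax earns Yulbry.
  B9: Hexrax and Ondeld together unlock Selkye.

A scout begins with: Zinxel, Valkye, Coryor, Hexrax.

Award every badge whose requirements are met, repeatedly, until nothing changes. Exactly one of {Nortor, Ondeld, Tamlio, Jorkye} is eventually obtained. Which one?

Jorkye

With Coryor, Yulkel is earned (B7).
With Yulkel and Valkye, Eskfen is earned (B1).
With Eskfen and Zinxel, Jorkye is earned (B5).
Ondeld would need Nortor and Yulkel (B3), but Nortor is never earned. Tamlio would need Eskfen and Yulbry (B4), but Yulbry is never earned. No rule produces Nortor, and it is not given.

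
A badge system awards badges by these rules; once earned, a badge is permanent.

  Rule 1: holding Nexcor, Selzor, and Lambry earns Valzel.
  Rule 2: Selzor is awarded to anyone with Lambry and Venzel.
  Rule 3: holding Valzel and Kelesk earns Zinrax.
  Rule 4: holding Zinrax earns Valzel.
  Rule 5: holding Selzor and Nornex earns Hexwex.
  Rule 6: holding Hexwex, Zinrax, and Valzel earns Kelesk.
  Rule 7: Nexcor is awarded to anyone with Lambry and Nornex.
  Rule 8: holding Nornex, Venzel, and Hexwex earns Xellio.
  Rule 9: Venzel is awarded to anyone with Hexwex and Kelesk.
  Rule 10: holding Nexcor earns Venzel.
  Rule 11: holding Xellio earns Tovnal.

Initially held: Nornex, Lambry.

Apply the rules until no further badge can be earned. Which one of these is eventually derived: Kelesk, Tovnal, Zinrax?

Tovnal

With Lambry and Nornex, Nexcor is earned (Rule 7).
With Nexcor, Venzel is earned (Rule 10).
With Lambry and Venzel, Selzor is earned (Rule 2).
With Selzor and Nornex, Hexwex is earned (Rule 5).
With Nornex, Venzel, and Hexwex, Xellio is earned (Rule 8).
With Xellio, Tovnal is earned (Rule 11).
Zinrax would need Valzel and Kelesk (Rule 3), but Kelesk is never earned. Kelesk would need Hexwex, Zinrax, and Valzel (Rule 6), but Zinrax is never earned.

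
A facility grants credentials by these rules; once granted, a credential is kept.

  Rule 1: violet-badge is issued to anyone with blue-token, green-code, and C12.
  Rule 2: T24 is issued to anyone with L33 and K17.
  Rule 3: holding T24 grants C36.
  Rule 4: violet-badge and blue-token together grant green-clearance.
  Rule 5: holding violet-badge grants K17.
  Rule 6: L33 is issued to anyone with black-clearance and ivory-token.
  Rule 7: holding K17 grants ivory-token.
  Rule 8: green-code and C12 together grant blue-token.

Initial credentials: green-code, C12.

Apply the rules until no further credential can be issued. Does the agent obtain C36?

No

C36 would need T24 (Rule 3), but T24 is never granted.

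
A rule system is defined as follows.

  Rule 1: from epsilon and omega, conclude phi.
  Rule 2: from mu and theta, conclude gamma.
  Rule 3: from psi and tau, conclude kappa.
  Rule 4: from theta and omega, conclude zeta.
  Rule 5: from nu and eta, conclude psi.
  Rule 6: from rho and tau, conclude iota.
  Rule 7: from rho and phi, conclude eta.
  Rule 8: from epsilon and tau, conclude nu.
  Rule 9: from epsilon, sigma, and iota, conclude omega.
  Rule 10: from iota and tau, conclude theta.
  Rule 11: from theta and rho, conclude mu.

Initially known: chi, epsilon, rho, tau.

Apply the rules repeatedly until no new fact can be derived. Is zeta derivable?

zeta would need theta and omega (Rule 4), but omega is never established.

No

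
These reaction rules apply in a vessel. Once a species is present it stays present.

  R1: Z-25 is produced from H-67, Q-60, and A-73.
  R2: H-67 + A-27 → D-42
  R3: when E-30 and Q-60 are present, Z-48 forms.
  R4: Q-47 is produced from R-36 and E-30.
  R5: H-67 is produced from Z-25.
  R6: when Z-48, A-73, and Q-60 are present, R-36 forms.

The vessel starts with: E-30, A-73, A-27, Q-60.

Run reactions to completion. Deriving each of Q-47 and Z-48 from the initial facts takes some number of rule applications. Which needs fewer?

Z-48

Z-48: E-30 and Q-60 present → Z-48 forms (R3). [1 rule application]
Q-47: E-30 and Q-60 present → Z-48 forms (R3). Z-48, A-73, and Q-60 present → R-36 forms (R6). R-36 and E-30 present → Q-47 forms (R4). [3 rule applications]
Z-48 needs fewer.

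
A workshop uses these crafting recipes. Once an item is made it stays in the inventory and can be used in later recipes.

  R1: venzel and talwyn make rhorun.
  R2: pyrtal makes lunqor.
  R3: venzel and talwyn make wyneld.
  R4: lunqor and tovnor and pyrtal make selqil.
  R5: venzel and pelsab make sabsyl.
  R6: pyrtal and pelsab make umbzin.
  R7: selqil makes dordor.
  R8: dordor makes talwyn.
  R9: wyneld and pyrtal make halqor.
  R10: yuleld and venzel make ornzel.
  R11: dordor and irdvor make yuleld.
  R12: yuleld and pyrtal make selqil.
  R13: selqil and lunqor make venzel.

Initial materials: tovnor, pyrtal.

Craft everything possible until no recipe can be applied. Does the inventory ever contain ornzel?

No

ornzel would need yuleld and venzel (R10), but yuleld is never obtained.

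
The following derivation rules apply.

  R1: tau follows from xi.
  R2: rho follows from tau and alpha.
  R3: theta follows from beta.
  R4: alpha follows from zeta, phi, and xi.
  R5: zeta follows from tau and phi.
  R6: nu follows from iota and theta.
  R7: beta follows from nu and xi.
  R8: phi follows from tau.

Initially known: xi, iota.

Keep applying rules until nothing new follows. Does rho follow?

From xi, R1 gives tau.
From tau, R8 gives phi.
tau and phi hold, so zeta follows (R5).
zeta, phi, and xi hold, so alpha follows (R4).
From tau and alpha, R2 gives rho.

Yes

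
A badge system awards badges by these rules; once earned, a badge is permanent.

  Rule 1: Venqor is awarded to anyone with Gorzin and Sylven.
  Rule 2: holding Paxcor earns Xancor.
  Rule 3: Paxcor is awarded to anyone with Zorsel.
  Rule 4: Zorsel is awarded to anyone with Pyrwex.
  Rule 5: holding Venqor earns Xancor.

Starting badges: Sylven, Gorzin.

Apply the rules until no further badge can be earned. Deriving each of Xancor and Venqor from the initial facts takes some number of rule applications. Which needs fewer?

Venqor: With Gorzin and Sylven, Venqor is earned (Rule 1). [1 rule application]
Xancor: With Gorzin and Sylven, Venqor is earned (Rule 1). With Venqor, Xancor is earned (Rule 5). [2 rule applications]
Venqor needs fewer.

Venqor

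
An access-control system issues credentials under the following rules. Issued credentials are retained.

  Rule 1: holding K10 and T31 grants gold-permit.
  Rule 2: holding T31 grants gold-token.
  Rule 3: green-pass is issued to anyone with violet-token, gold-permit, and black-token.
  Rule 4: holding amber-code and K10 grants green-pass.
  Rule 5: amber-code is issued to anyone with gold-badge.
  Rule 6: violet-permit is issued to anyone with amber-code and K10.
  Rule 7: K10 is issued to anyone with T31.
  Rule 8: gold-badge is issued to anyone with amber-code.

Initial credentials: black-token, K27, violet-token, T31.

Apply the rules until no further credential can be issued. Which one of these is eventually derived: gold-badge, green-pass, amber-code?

green-pass

Holding T31 grants K10 (Rule 7).
Holding K10 and T31 grants gold-permit (Rule 1).
Holding violet-token, gold-permit, and black-token grants green-pass (Rule 3).
amber-code would need gold-badge (Rule 5), but gold-badge is never granted. gold-badge would need amber-code (Rule 8), but amber-code is never granted.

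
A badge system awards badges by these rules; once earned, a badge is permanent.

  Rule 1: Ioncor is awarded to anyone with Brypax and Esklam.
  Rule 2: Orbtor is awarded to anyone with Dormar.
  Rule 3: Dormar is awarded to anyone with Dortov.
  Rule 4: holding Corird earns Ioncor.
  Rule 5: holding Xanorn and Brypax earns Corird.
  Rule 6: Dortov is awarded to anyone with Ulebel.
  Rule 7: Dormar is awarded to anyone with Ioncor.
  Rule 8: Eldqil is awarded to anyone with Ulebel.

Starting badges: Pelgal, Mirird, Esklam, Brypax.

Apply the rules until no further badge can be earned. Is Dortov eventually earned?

Dortov would need Ulebel (Rule 6), but Ulebel is never earned.

No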